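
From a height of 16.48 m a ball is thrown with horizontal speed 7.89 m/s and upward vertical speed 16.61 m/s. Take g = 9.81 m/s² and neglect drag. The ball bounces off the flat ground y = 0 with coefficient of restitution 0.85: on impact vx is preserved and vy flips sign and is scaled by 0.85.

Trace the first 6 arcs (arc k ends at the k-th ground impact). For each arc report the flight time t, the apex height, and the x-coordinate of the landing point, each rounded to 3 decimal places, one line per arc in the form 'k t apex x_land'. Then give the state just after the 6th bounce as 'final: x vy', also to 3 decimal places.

1 4.188 30.542 33.047
2 4.242 22.066 66.517
3 3.606 15.943 94.966
4 3.065 11.519 119.148
5 2.605 8.322 139.703
6 2.214 6.013 157.175
final: 157.175 9.232

Arc 1: start y=16.480, vy=16.610 → t=4.188, apex=30.542, x_land=33.047, impact vy=-24.479
  bounce: vy ← 0.85·24.479 = 20.807
Arc 2: start y=0.000, vy=20.807 → t=4.242, apex=22.066, x_land=66.517, impact vy=-20.807
  bounce: vy ← 0.85·20.807 = 17.686
Arc 3: start y=0.000, vy=17.686 → t=3.606, apex=15.943, x_land=94.966, impact vy=-17.686
  bounce: vy ← 0.85·17.686 = 15.033
Arc 4: start y=0.000, vy=15.033 → t=3.065, apex=11.519, x_land=119.148, impact vy=-15.033
  bounce: vy ← 0.85·15.033 = 12.778
Arc 5: start y=0.000, vy=12.778 → t=2.605, apex=8.322, x_land=139.703, impact vy=-12.778
  bounce: vy ← 0.85·12.778 = 10.862
Arc 6: start y=0.000, vy=10.862 → t=2.214, apex=6.013, x_land=157.175, impact vy=-10.862
  bounce: vy ← 0.85·10.862 = 9.232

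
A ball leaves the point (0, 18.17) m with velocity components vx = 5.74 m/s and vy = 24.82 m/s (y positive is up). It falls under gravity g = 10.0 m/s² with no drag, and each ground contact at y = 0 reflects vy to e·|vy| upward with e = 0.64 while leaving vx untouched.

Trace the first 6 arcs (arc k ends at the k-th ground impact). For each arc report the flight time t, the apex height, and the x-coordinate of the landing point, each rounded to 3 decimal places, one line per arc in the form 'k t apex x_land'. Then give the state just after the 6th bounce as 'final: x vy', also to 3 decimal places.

Arc 1: start y=18.170, vy=24.820 → t=5.612, apex=48.972, x_land=32.211, impact vy=-31.296
  bounce: vy ← 0.64·31.296 = 20.029
Arc 2: start y=0.000, vy=20.029 → t=4.006, apex=20.059, x_land=55.204, impact vy=-20.029
  bounce: vy ← 0.64·20.029 = 12.819
Arc 3: start y=0.000, vy=12.819 → t=2.564, apex=8.216, x_land=69.920, impact vy=-12.819
  bounce: vy ← 0.64·12.819 = 8.204
Arc 4: start y=0.000, vy=8.204 → t=1.641, apex=3.365, x_land=79.338, impact vy=-8.204
  bounce: vy ← 0.64·8.204 = 5.251
Arc 5: start y=0.000, vy=5.251 → t=1.050, apex=1.378, x_land=85.366, impact vy=-5.251
  bounce: vy ← 0.64·5.251 = 3.360
Arc 6: start y=0.000, vy=3.360 → t=0.672, apex=0.565, x_land=89.224, impact vy=-3.360
  bounce: vy ← 0.64·3.360 = 2.151

1 5.612 48.972 32.211
2 4.006 20.059 55.204
3 2.564 8.216 69.920
4 1.641 3.365 79.338
5 1.050 1.378 85.366
6 0.672 0.565 89.224
final: 89.224 2.151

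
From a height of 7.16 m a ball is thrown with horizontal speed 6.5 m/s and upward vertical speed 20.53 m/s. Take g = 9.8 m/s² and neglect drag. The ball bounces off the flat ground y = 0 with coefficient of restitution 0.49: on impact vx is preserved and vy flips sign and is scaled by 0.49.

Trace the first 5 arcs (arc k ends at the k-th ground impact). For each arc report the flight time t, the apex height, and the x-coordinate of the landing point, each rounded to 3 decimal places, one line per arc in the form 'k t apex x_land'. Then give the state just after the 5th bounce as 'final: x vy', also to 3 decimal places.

Arc 1: start y=7.160, vy=20.530 → t=4.514, apex=28.664, x_land=29.338, impact vy=-23.703
  bounce: vy ← 0.49·23.703 = 11.614
Arc 2: start y=0.000, vy=11.614 → t=2.370, apex=6.882, x_land=44.745, impact vy=-11.614
  bounce: vy ← 0.49·11.614 = 5.691
Arc 3: start y=0.000, vy=5.691 → t=1.161, apex=1.652, x_land=52.294, impact vy=-5.691
  bounce: vy ← 0.49·5.691 = 2.789
Arc 4: start y=0.000, vy=2.789 → t=0.569, apex=0.397, x_land=55.993, impact vy=-2.789
  bounce: vy ← 0.49·2.789 = 1.366
Arc 5: start y=0.000, vy=1.366 → t=0.279, apex=0.095, x_land=57.806, impact vy=-1.366
  bounce: vy ← 0.49·1.366 = 0.670

1 4.514 28.664 29.338
2 2.370 6.882 44.745
3 1.161 1.652 52.294
4 0.569 0.397 55.993
5 0.279 0.095 57.806
final: 57.806 0.670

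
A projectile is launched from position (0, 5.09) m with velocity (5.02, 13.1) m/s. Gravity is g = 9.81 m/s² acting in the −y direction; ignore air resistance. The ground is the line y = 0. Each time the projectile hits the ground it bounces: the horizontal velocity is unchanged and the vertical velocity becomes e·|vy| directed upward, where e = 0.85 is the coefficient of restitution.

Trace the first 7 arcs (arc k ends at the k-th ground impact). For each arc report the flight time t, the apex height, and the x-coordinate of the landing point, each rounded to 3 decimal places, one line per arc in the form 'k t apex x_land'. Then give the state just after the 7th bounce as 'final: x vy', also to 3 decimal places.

1 3.015 13.837 15.135
2 2.855 9.997 29.468
3 2.427 7.223 41.652
4 2.063 5.218 52.008
5 1.753 3.770 60.810
6 1.490 2.724 68.292
7 1.267 1.968 74.652
final: 74.652 5.282

Arc 1: start y=5.090, vy=13.100 → t=3.015, apex=13.837, x_land=15.135, impact vy=-16.477
  bounce: vy ← 0.85·16.477 = 14.005
Arc 2: start y=0.000, vy=14.005 → t=2.855, apex=9.997, x_land=29.468, impact vy=-14.005
  bounce: vy ← 0.85·14.005 = 11.904
Arc 3: start y=0.000, vy=11.904 → t=2.427, apex=7.223, x_land=41.652, impact vy=-11.904
  bounce: vy ← 0.85·11.904 = 10.119
Arc 4: start y=0.000, vy=10.119 → t=2.063, apex=5.218, x_land=52.008, impact vy=-10.119
  bounce: vy ← 0.85·10.119 = 8.601
Arc 5: start y=0.000, vy=8.601 → t=1.753, apex=3.770, x_land=60.810, impact vy=-8.601
  bounce: vy ← 0.85·8.601 = 7.311
Arc 6: start y=0.000, vy=7.311 → t=1.490, apex=2.724, x_land=68.292, impact vy=-7.311
  bounce: vy ← 0.85·7.311 = 6.214
Arc 7: start y=0.000, vy=6.214 → t=1.267, apex=1.968, x_land=74.652, impact vy=-6.214
  bounce: vy ← 0.85·6.214 = 5.282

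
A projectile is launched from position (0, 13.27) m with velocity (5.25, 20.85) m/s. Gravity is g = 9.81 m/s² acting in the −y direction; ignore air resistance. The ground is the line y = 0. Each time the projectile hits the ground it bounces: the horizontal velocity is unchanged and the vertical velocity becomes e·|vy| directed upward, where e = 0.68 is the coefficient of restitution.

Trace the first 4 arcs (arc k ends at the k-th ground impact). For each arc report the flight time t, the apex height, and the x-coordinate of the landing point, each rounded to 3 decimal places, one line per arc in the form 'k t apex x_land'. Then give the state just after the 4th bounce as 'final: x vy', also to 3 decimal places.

Arc 1: start y=13.270, vy=20.850 → t=4.813, apex=35.427, x_land=25.268, impact vy=-26.364
  bounce: vy ← 0.68·26.364 = 17.928
Arc 2: start y=0.000, vy=17.928 → t=3.655, apex=16.381, x_land=44.456, impact vy=-17.928
  bounce: vy ← 0.68·17.928 = 12.191
Arc 3: start y=0.000, vy=12.191 → t=2.485, apex=7.575, x_land=57.505, impact vy=-12.191
  bounce: vy ← 0.68·12.191 = 8.290
Arc 4: start y=0.000, vy=8.290 → t=1.690, apex=3.503, x_land=66.378, impact vy=-8.290
  bounce: vy ← 0.68·8.290 = 5.637

1 4.813 35.427 25.268
2 3.655 16.381 44.456
3 2.485 7.575 57.505
4 1.690 3.503 66.378
final: 66.378 5.637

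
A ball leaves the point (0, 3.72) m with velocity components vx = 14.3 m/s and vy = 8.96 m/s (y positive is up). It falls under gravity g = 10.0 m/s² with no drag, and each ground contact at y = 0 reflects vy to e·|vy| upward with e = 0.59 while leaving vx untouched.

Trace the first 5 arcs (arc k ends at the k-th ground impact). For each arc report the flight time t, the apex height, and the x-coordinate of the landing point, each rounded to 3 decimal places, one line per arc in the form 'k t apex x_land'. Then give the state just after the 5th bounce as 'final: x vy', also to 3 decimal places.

Arc 1: start y=3.720, vy=8.960 → t=2.140, apex=7.734, x_land=30.598, impact vy=-12.437
  bounce: vy ← 0.59·12.437 = 7.338
Arc 2: start y=0.000, vy=7.338 → t=1.468, apex=2.692, x_land=51.584, impact vy=-7.338
  bounce: vy ← 0.59·7.338 = 4.329
Arc 3: start y=0.000, vy=4.329 → t=0.866, apex=0.937, x_land=63.966, impact vy=-4.329
  bounce: vy ← 0.59·4.329 = 2.554
Arc 4: start y=0.000, vy=2.554 → t=0.511, apex=0.326, x_land=71.272, impact vy=-2.554
  bounce: vy ← 0.59·2.554 = 1.507
Arc 5: start y=0.000, vy=1.507 → t=0.301, apex=0.114, x_land=75.582, impact vy=-1.507
  bounce: vy ← 0.59·1.507 = 0.889

1 2.140 7.734 30.598
2 1.468 2.692 51.584
3 0.866 0.937 63.966
4 0.511 0.326 71.272
5 0.301 0.114 75.582
final: 75.582 0.889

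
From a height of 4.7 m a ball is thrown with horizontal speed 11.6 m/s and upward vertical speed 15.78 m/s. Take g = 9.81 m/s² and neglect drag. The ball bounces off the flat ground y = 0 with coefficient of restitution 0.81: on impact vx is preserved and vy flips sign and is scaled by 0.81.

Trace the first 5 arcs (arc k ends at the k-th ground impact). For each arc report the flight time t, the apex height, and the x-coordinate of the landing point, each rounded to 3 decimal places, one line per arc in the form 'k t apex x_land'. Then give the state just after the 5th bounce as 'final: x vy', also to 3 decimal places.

1 3.492 17.392 40.502
2 3.050 11.411 75.887
3 2.471 7.486 104.549
4 2.001 4.912 127.766
5 1.621 3.223 146.571
final: 146.571 6.441

Arc 1: start y=4.700, vy=15.780 → t=3.492, apex=17.392, x_land=40.502, impact vy=-18.472
  bounce: vy ← 0.81·18.472 = 14.962
Arc 2: start y=0.000, vy=14.962 → t=3.050, apex=11.411, x_land=75.887, impact vy=-14.962
  bounce: vy ← 0.81·14.962 = 12.120
Arc 3: start y=0.000, vy=12.120 → t=2.471, apex=7.486, x_land=104.549, impact vy=-12.120
  bounce: vy ← 0.81·12.120 = 9.817
Arc 4: start y=0.000, vy=9.817 → t=2.001, apex=4.912, x_land=127.766, impact vy=-9.817
  bounce: vy ← 0.81·9.817 = 7.952
Arc 5: start y=0.000, vy=7.952 → t=1.621, apex=3.223, x_land=146.571, impact vy=-7.952
  bounce: vy ← 0.81·7.952 = 6.441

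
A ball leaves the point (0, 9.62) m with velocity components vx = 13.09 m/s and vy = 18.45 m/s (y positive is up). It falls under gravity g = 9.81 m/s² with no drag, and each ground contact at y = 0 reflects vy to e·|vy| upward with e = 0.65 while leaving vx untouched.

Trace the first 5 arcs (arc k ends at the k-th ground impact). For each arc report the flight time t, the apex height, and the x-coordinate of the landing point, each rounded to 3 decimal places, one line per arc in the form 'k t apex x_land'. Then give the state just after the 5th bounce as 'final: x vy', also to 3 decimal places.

1 4.226 26.970 55.313
2 3.048 11.395 95.216
3 1.981 4.814 121.153
4 1.288 2.034 138.011
5 0.837 0.859 148.970
final: 148.970 2.669

Arc 1: start y=9.620, vy=18.450 → t=4.226, apex=26.970, x_land=55.313, impact vy=-23.003
  bounce: vy ← 0.65·23.003 = 14.952
Arc 2: start y=0.000, vy=14.952 → t=3.048, apex=11.395, x_land=95.216, impact vy=-14.952
  bounce: vy ← 0.65·14.952 = 9.719
Arc 3: start y=0.000, vy=9.719 → t=1.981, apex=4.814, x_land=121.153, impact vy=-9.719
  bounce: vy ← 0.65·9.719 = 6.317
Arc 4: start y=0.000, vy=6.317 → t=1.288, apex=2.034, x_land=138.011, impact vy=-6.317
  bounce: vy ← 0.65·6.317 = 4.106
Arc 5: start y=0.000, vy=4.106 → t=0.837, apex=0.859, x_land=148.970, impact vy=-4.106
  bounce: vy ← 0.65·4.106 = 2.669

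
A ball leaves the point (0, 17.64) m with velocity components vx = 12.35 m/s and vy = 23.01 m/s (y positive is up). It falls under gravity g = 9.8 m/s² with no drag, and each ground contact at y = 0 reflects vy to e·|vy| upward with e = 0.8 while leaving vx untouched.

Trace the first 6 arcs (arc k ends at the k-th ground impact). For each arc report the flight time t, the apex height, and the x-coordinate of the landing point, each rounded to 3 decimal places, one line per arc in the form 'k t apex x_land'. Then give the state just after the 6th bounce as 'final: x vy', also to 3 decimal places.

Arc 1: start y=17.640, vy=23.010 → t=5.367, apex=44.653, x_land=66.279, impact vy=-29.584
  bounce: vy ← 0.8·29.584 = 23.667
Arc 2: start y=0.000, vy=23.667 → t=4.830, apex=28.578, x_land=125.930, impact vy=-23.667
  bounce: vy ← 0.8·23.667 = 18.934
Arc 3: start y=0.000, vy=18.934 → t=3.864, apex=18.290, x_land=173.650, impact vy=-18.934
  bounce: vy ← 0.8·18.934 = 15.147
Arc 4: start y=0.000, vy=15.147 → t=3.091, apex=11.706, x_land=211.827, impact vy=-15.147
  bounce: vy ← 0.8·15.147 = 12.118
Arc 5: start y=0.000, vy=12.118 → t=2.473, apex=7.492, x_land=242.368, impact vy=-12.118
  bounce: vy ← 0.8·12.118 = 9.694
Arc 6: start y=0.000, vy=9.694 → t=1.978, apex=4.795, x_land=266.801, impact vy=-9.694
  bounce: vy ← 0.8·9.694 = 7.755

1 5.367 44.653 66.279
2 4.830 28.578 125.930
3 3.864 18.290 173.650
4 3.091 11.706 211.827
5 2.473 7.492 242.368
6 1.978 4.795 266.801
final: 266.801 7.755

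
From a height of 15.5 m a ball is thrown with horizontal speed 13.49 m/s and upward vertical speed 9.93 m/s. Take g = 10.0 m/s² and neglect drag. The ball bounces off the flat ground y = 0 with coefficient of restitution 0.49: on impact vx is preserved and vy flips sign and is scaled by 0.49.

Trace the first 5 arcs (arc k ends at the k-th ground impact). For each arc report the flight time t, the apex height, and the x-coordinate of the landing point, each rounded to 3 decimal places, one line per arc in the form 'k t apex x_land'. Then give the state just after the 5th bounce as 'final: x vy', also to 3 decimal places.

Arc 1: start y=15.500, vy=9.930 → t=3.014, apex=20.430, x_land=40.664, impact vy=-20.214
  bounce: vy ← 0.49·20.214 = 9.905
Arc 2: start y=0.000, vy=9.905 → t=1.981, apex=4.905, x_land=67.388, impact vy=-9.905
  bounce: vy ← 0.49·9.905 = 4.853
Arc 3: start y=0.000, vy=4.853 → t=0.971, apex=1.178, x_land=80.482, impact vy=-4.853
  bounce: vy ← 0.49·4.853 = 2.378
Arc 4: start y=0.000, vy=2.378 → t=0.476, apex=0.283, x_land=86.898, impact vy=-2.378
  bounce: vy ← 0.49·2.378 = 1.165
Arc 5: start y=0.000, vy=1.165 → t=0.233, apex=0.068, x_land=90.042, impact vy=-1.165
  bounce: vy ← 0.49·1.165 = 0.571

1 3.014 20.430 40.664
2 1.981 4.905 67.388
3 0.971 1.178 80.482
4 0.476 0.283 86.898
5 0.233 0.068 90.042
final: 90.042 0.571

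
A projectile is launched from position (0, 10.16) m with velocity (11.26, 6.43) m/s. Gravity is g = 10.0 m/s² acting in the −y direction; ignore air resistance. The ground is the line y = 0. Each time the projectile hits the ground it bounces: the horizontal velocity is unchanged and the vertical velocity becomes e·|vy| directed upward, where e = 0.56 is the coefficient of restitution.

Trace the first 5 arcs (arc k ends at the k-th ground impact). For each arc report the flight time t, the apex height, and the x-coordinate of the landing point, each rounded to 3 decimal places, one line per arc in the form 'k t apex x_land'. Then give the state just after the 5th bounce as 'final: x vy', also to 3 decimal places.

1 2.207 12.227 24.848
2 1.751 3.834 44.570
3 0.981 1.202 55.614
4 0.549 0.377 61.798
5 0.308 0.118 65.262
final: 65.262 0.861

Arc 1: start y=10.160, vy=6.430 → t=2.207, apex=12.227, x_land=24.848, impact vy=-15.638
  bounce: vy ← 0.56·15.638 = 8.757
Arc 2: start y=0.000, vy=8.757 → t=1.751, apex=3.834, x_land=44.570, impact vy=-8.757
  bounce: vy ← 0.56·8.757 = 4.904
Arc 3: start y=0.000, vy=4.904 → t=0.981, apex=1.202, x_land=55.614, impact vy=-4.904
  bounce: vy ← 0.56·4.904 = 2.746
Arc 4: start y=0.000, vy=2.746 → t=0.549, apex=0.377, x_land=61.798, impact vy=-2.746
  bounce: vy ← 0.56·2.746 = 1.538
Arc 5: start y=0.000, vy=1.538 → t=0.308, apex=0.118, x_land=65.262, impact vy=-1.538
  bounce: vy ← 0.56·1.538 = 0.861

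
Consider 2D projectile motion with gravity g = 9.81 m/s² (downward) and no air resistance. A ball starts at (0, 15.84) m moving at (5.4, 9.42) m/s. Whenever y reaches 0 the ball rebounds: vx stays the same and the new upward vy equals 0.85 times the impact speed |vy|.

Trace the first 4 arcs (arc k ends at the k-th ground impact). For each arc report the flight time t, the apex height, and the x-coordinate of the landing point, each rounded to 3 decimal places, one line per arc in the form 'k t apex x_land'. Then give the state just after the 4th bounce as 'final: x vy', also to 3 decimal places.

Arc 1: start y=15.840, vy=9.420 → t=2.998, apex=20.363, x_land=16.188, impact vy=-19.988
  bounce: vy ← 0.85·19.988 = 16.990
Arc 2: start y=0.000, vy=16.990 → t=3.464, apex=14.712, x_land=34.892, impact vy=-16.990
  bounce: vy ← 0.85·16.990 = 14.441
Arc 3: start y=0.000, vy=14.441 → t=2.944, apex=10.629, x_land=50.791, impact vy=-14.441
  bounce: vy ← 0.85·14.441 = 12.275
Arc 4: start y=0.000, vy=12.275 → t=2.503, apex=7.680, x_land=64.305, impact vy=-12.275
  bounce: vy ← 0.85·12.275 = 10.434

1 2.998 20.363 16.188
2 3.464 14.712 34.892
3 2.944 10.629 50.791
4 2.503 7.680 64.305
final: 64.305 10.434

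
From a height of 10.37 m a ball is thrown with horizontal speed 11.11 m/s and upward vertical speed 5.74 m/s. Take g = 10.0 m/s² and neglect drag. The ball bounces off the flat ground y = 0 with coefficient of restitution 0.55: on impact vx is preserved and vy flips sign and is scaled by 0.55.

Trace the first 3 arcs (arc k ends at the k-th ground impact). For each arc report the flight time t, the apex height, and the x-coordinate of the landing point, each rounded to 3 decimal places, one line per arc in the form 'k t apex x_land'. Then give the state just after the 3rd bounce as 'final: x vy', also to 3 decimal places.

Arc 1: start y=10.370, vy=5.740 → t=2.124, apex=12.017, x_land=23.601, impact vy=-15.503
  bounce: vy ← 0.55·15.503 = 8.527
Arc 2: start y=0.000, vy=8.527 → t=1.705, apex=3.635, x_land=42.548, impact vy=-8.527
  bounce: vy ← 0.55·8.527 = 4.690
Arc 3: start y=0.000, vy=4.690 → t=0.938, apex=1.100, x_land=52.968, impact vy=-4.690
  bounce: vy ← 0.55·4.690 = 2.579

1 2.124 12.017 23.601
2 1.705 3.635 42.548
3 0.938 1.100 52.968
final: 52.968 2.579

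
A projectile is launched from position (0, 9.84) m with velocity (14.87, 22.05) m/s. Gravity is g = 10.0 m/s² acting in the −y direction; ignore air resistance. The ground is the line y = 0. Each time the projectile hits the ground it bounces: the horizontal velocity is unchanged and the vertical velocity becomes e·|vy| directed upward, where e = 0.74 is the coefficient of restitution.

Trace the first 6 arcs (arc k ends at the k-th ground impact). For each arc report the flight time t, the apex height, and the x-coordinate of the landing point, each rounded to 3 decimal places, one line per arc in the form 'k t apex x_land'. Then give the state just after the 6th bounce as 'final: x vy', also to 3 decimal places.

Arc 1: start y=9.840, vy=22.050 → t=4.818, apex=34.150, x_land=71.650, impact vy=-26.134
  bounce: vy ← 0.74·26.134 = 19.339
Arc 2: start y=0.000, vy=19.339 → t=3.868, apex=18.701, x_land=129.165, impact vy=-19.339
  bounce: vy ← 0.74·19.339 = 14.311
Arc 3: start y=0.000, vy=14.311 → t=2.862, apex=10.240, x_land=171.727, impact vy=-14.311
  bounce: vy ← 0.74·14.311 = 10.590
Arc 4: start y=0.000, vy=10.590 → t=2.118, apex=5.608, x_land=203.222, impact vy=-10.590
  bounce: vy ← 0.74·10.590 = 7.837
Arc 5: start y=0.000, vy=7.837 → t=1.567, apex=3.071, x_land=226.529, impact vy=-7.837
  bounce: vy ← 0.74·7.837 = 5.799
Arc 6: start y=0.000, vy=5.799 → t=1.160, apex=1.682, x_land=243.776, impact vy=-5.799
  bounce: vy ← 0.74·5.799 = 4.291

1 4.818 34.150 71.650
2 3.868 18.701 129.165
3 2.862 10.240 171.727
4 2.118 5.608 203.222
5 1.567 3.071 226.529
6 1.160 1.682 243.776
final: 243.776 4.291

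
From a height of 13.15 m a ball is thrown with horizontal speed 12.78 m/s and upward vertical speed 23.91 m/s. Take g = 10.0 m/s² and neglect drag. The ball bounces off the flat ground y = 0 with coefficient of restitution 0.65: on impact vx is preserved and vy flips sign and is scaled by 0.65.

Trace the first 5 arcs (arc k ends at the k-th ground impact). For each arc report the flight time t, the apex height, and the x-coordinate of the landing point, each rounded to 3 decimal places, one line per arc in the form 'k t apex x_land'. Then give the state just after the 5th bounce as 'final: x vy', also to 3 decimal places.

1 5.280 41.734 67.480
2 3.756 17.633 115.479
3 2.441 7.450 146.679
4 1.587 3.148 166.959
5 1.031 1.330 180.140
final: 180.140 3.352

Arc 1: start y=13.150, vy=23.910 → t=5.280, apex=41.734, x_land=67.480, impact vy=-28.891
  bounce: vy ← 0.65·28.891 = 18.779
Arc 2: start y=0.000, vy=18.779 → t=3.756, apex=17.633, x_land=115.479, impact vy=-18.779
  bounce: vy ← 0.65·18.779 = 12.206
Arc 3: start y=0.000, vy=12.206 → t=2.441, apex=7.450, x_land=146.679, impact vy=-12.206
  bounce: vy ← 0.65·12.206 = 7.934
Arc 4: start y=0.000, vy=7.934 → t=1.587, apex=3.148, x_land=166.959, impact vy=-7.934
  bounce: vy ← 0.65·7.934 = 5.157
Arc 5: start y=0.000, vy=5.157 → t=1.031, apex=1.330, x_land=180.140, impact vy=-5.157
  bounce: vy ← 0.65·5.157 = 3.352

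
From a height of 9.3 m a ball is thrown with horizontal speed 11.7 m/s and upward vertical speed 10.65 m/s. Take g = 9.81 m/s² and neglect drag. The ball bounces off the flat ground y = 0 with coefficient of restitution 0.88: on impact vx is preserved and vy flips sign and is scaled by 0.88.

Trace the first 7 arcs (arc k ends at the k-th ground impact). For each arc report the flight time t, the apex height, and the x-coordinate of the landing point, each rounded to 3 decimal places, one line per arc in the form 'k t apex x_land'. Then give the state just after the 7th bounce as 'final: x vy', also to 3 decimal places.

1 2.839 15.081 33.217
2 3.086 11.679 69.324
3 2.716 9.044 101.099
4 2.390 7.004 129.060
5 2.103 5.424 153.666
6 1.851 4.200 175.320
7 1.629 3.253 194.374
final: 194.374 7.030

Arc 1: start y=9.300, vy=10.650 → t=2.839, apex=15.081, x_land=33.217, impact vy=-17.201
  bounce: vy ← 0.88·17.201 = 15.137
Arc 2: start y=0.000, vy=15.137 → t=3.086, apex=11.679, x_land=69.324, impact vy=-15.137
  bounce: vy ← 0.88·15.137 = 13.321
Arc 3: start y=0.000, vy=13.321 → t=2.716, apex=9.044, x_land=101.099, impact vy=-13.321
  bounce: vy ← 0.88·13.321 = 11.722
Arc 4: start y=0.000, vy=11.722 → t=2.390, apex=7.004, x_land=129.060, impact vy=-11.722
  bounce: vy ← 0.88·11.722 = 10.316
Arc 5: start y=0.000, vy=10.316 → t=2.103, apex=5.424, x_land=153.666, impact vy=-10.316
  bounce: vy ← 0.88·10.316 = 9.078
Arc 6: start y=0.000, vy=9.078 → t=1.851, apex=4.200, x_land=175.320, impact vy=-9.078
  bounce: vy ← 0.88·9.078 = 7.988
Arc 7: start y=0.000, vy=7.988 → t=1.629, apex=3.253, x_land=194.374, impact vy=-7.988
  bounce: vy ← 0.88·7.988 = 7.030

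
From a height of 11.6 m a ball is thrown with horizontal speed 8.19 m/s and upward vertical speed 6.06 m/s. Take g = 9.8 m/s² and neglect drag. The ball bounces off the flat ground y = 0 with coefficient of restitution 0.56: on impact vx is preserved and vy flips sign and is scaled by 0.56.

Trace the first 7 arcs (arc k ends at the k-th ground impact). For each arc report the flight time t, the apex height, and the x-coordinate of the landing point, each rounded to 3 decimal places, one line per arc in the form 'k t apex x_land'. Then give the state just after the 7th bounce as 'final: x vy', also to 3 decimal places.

Arc 1: start y=11.600, vy=6.060 → t=2.277, apex=13.474, x_land=18.645, impact vy=-16.251
  bounce: vy ← 0.56·16.251 = 9.100
Arc 2: start y=0.000, vy=9.100 → t=1.857, apex=4.225, x_land=33.856, impact vy=-9.100
  bounce: vy ← 0.56·9.100 = 5.096
Arc 3: start y=0.000, vy=5.096 → t=1.040, apex=1.325, x_land=42.374, impact vy=-5.096
  bounce: vy ← 0.56·5.096 = 2.854
Arc 4: start y=0.000, vy=2.854 → t=0.582, apex=0.416, x_land=47.144, impact vy=-2.854
  bounce: vy ← 0.56·2.854 = 1.598
Arc 5: start y=0.000, vy=1.598 → t=0.326, apex=0.130, x_land=49.815, impact vy=-1.598
  bounce: vy ← 0.56·1.598 = 0.895
Arc 6: start y=0.000, vy=0.895 → t=0.183, apex=0.041, x_land=51.311, impact vy=-0.895
  bounce: vy ← 0.56·0.895 = 0.501
Arc 7: start y=0.000, vy=0.501 → t=0.102, apex=0.013, x_land=52.149, impact vy=-0.501
  bounce: vy ← 0.56·0.501 = 0.281

1 2.277 13.474 18.645
2 1.857 4.225 33.856
3 1.040 1.325 42.374
4 0.582 0.416 47.144
5 0.326 0.130 49.815
6 0.183 0.041 51.311
7 0.102 0.013 52.149
final: 52.149 0.281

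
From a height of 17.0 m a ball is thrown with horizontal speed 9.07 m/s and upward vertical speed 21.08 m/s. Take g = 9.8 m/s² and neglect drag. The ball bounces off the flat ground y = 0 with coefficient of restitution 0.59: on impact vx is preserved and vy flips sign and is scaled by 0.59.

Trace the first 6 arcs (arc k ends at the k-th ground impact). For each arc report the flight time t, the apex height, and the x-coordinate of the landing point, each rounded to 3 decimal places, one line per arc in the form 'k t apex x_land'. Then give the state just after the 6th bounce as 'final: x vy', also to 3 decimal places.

Arc 1: start y=17.000, vy=21.080 → t=4.996, apex=39.672, x_land=45.317, impact vy=-27.885
  bounce: vy ← 0.59·27.885 = 16.452
Arc 2: start y=0.000, vy=16.452 → t=3.358, apex=13.810, x_land=75.771, impact vy=-16.452
  bounce: vy ← 0.59·16.452 = 9.707
Arc 3: start y=0.000, vy=9.707 → t=1.981, apex=4.807, x_land=93.738, impact vy=-9.707
  bounce: vy ← 0.59·9.707 = 5.727
Arc 4: start y=0.000, vy=5.727 → t=1.169, apex=1.673, x_land=104.339, impact vy=-5.727
  bounce: vy ← 0.59·5.727 = 3.379
Arc 5: start y=0.000, vy=3.379 → t=0.690, apex=0.583, x_land=110.593, impact vy=-3.379
  bounce: vy ← 0.59·3.379 = 1.994
Arc 6: start y=0.000, vy=1.994 → t=0.407, apex=0.203, x_land=114.283, impact vy=-1.994
  bounce: vy ← 0.59·1.994 = 1.176

1 4.996 39.672 45.317
2 3.358 13.810 75.771
3 1.981 4.807 93.738
4 1.169 1.673 104.339
5 0.690 0.583 110.593
6 0.407 0.203 114.283
final: 114.283 1.176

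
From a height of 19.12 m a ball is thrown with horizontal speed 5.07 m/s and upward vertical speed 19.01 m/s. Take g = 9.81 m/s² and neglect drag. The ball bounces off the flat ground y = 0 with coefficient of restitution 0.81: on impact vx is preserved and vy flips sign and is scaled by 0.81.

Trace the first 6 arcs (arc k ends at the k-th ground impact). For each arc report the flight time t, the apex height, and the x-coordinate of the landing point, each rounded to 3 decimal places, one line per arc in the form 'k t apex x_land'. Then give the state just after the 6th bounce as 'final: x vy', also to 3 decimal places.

1 4.704 37.539 23.851
2 4.482 24.629 46.573
3 3.630 16.159 64.977
4 2.940 10.602 79.885
5 2.382 6.956 91.960
6 1.929 4.564 101.741
final: 101.741 7.665

Arc 1: start y=19.120, vy=19.010 → t=4.704, apex=37.539, x_land=23.851, impact vy=-27.139
  bounce: vy ← 0.81·27.139 = 21.982
Arc 2: start y=0.000, vy=21.982 → t=4.482, apex=24.629, x_land=46.573, impact vy=-21.982
  bounce: vy ← 0.81·21.982 = 17.806
Arc 3: start y=0.000, vy=17.806 → t=3.630, apex=16.159, x_land=64.977, impact vy=-17.806
  bounce: vy ← 0.81·17.806 = 14.423
Arc 4: start y=0.000, vy=14.423 → t=2.940, apex=10.602, x_land=79.885, impact vy=-14.423
  bounce: vy ← 0.81·14.423 = 11.682
Arc 5: start y=0.000, vy=11.682 → t=2.382, apex=6.956, x_land=91.960, impact vy=-11.682
  bounce: vy ← 0.81·11.682 = 9.463
Arc 6: start y=0.000, vy=9.463 → t=1.929, apex=4.564, x_land=101.741, impact vy=-9.463
  bounce: vy ← 0.81·9.463 = 7.665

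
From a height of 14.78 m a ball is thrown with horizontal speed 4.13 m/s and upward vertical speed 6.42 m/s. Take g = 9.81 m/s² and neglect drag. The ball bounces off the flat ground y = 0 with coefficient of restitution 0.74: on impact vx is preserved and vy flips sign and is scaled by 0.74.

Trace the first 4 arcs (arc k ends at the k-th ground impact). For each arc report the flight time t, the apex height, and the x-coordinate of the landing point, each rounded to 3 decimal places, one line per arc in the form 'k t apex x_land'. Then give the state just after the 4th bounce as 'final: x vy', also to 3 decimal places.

1 2.510 16.881 10.365
2 2.746 9.244 21.704
3 2.032 5.062 30.095
4 1.503 2.772 36.304
final: 36.304 5.457

Arc 1: start y=14.780, vy=6.420 → t=2.510, apex=16.881, x_land=10.365, impact vy=-18.199
  bounce: vy ← 0.74·18.199 = 13.467
Arc 2: start y=0.000, vy=13.467 → t=2.746, apex=9.244, x_land=21.704, impact vy=-13.467
  bounce: vy ← 0.74·13.467 = 9.966
Arc 3: start y=0.000, vy=9.966 → t=2.032, apex=5.062, x_land=30.095, impact vy=-9.966
  bounce: vy ← 0.74·9.966 = 7.375
Arc 4: start y=0.000, vy=7.375 → t=1.503, apex=2.772, x_land=36.304, impact vy=-7.375
  bounce: vy ← 0.74·7.375 = 5.457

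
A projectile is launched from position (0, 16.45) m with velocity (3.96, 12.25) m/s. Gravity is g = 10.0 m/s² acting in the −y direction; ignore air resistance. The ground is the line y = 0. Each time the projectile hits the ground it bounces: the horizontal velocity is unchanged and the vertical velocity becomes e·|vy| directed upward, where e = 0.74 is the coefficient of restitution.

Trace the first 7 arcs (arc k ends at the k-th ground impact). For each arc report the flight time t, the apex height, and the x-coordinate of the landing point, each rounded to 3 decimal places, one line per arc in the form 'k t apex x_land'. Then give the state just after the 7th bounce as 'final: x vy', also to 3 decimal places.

1 3.414 23.953 13.518
2 3.239 13.117 26.346
3 2.397 7.183 35.839
4 1.774 3.933 42.863
5 1.313 2.154 48.062
6 0.971 1.179 51.908
7 0.719 0.646 54.755
final: 54.755 2.660

Arc 1: start y=16.450, vy=12.250 → t=3.414, apex=23.953, x_land=13.518, impact vy=-21.887
  bounce: vy ← 0.74·21.887 = 16.197
Arc 2: start y=0.000, vy=16.197 → t=3.239, apex=13.117, x_land=26.346, impact vy=-16.197
  bounce: vy ← 0.74·16.197 = 11.986
Arc 3: start y=0.000, vy=11.986 → t=2.397, apex=7.183, x_land=35.839, impact vy=-11.986
  bounce: vy ← 0.74·11.986 = 8.869
Arc 4: start y=0.000, vy=8.869 → t=1.774, apex=3.933, x_land=42.863, impact vy=-8.869
  bounce: vy ← 0.74·8.869 = 6.563
Arc 5: start y=0.000, vy=6.563 → t=1.313, apex=2.154, x_land=48.062, impact vy=-6.563
  bounce: vy ← 0.74·6.563 = 4.857
Arc 6: start y=0.000, vy=4.857 → t=0.971, apex=1.179, x_land=51.908, impact vy=-4.857
  bounce: vy ← 0.74·4.857 = 3.594
Arc 7: start y=0.000, vy=3.594 → t=0.719, apex=0.646, x_land=54.755, impact vy=-3.594
  bounce: vy ← 0.74·3.594 = 2.660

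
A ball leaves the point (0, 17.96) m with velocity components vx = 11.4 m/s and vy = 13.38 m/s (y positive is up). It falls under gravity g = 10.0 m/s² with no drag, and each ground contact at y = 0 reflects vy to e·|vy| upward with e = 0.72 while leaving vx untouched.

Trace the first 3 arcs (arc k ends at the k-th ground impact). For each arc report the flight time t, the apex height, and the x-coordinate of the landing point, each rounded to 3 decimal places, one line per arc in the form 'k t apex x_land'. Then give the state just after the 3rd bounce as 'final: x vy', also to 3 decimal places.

1 3.658 26.911 41.701
2 3.341 13.951 79.785
3 2.405 7.232 107.206
final: 107.206 8.659

Arc 1: start y=17.960, vy=13.380 → t=3.658, apex=26.911, x_land=41.701, impact vy=-23.200
  bounce: vy ← 0.72·23.200 = 16.704
Arc 2: start y=0.000, vy=16.704 → t=3.341, apex=13.951, x_land=79.785, impact vy=-16.704
  bounce: vy ← 0.72·16.704 = 12.027
Arc 3: start y=0.000, vy=12.027 → t=2.405, apex=7.232, x_land=107.206, impact vy=-12.027
  bounce: vy ← 0.72·12.027 = 8.659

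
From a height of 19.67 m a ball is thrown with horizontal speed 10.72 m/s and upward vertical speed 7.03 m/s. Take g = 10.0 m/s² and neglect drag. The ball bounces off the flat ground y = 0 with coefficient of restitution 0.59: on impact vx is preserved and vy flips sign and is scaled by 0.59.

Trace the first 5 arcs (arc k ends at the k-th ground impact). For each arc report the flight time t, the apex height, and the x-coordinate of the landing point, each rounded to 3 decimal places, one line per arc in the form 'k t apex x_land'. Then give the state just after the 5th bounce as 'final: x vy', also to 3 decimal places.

Arc 1: start y=19.670, vy=7.030 → t=2.807, apex=22.141, x_land=30.095, impact vy=-21.043
  bounce: vy ← 0.59·21.043 = 12.416
Arc 2: start y=0.000, vy=12.416 → t=2.483, apex=7.707, x_land=56.714, impact vy=-12.416
  bounce: vy ← 0.59·12.416 = 7.325
Arc 3: start y=0.000, vy=7.325 → t=1.465, apex=2.683, x_land=72.419, impact vy=-7.325
  bounce: vy ← 0.59·7.325 = 4.322
Arc 4: start y=0.000, vy=4.322 → t=0.864, apex=0.934, x_land=81.685, impact vy=-4.322
  bounce: vy ← 0.59·4.322 = 2.550
Arc 5: start y=0.000, vy=2.550 → t=0.510, apex=0.325, x_land=87.152, impact vy=-2.550
  bounce: vy ← 0.59·2.550 = 1.504

1 2.807 22.141 30.095
2 2.483 7.707 56.714
3 1.465 2.683 72.419
4 0.864 0.934 81.685
5 0.510 0.325 87.152
final: 87.152 1.504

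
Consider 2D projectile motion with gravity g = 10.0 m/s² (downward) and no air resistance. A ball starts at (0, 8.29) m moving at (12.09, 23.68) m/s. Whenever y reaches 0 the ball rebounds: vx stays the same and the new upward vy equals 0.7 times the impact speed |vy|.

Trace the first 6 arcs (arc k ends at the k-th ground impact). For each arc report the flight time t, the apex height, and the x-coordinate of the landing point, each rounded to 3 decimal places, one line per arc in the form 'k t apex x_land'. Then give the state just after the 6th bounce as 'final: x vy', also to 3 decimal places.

1 5.063 36.327 61.217
2 3.774 17.800 106.840
3 2.642 8.722 138.776
4 1.849 4.274 161.132
5 1.294 2.094 176.780
6 0.906 1.026 187.734
final: 187.734 3.171

Arc 1: start y=8.290, vy=23.680 → t=5.063, apex=36.327, x_land=61.217, impact vy=-26.954
  bounce: vy ← 0.7·26.954 = 18.868
Arc 2: start y=0.000, vy=18.868 → t=3.774, apex=17.800, x_land=106.840, impact vy=-18.868
  bounce: vy ← 0.7·18.868 = 13.208
Arc 3: start y=0.000, vy=13.208 → t=2.642, apex=8.722, x_land=138.776, impact vy=-13.208
  bounce: vy ← 0.7·13.208 = 9.245
Arc 4: start y=0.000, vy=9.245 → t=1.849, apex=4.274, x_land=161.132, impact vy=-9.245
  bounce: vy ← 0.7·9.245 = 6.472
Arc 5: start y=0.000, vy=6.472 → t=1.294, apex=2.094, x_land=176.780, impact vy=-6.472
  bounce: vy ← 0.7·6.472 = 4.530
Arc 6: start y=0.000, vy=4.530 → t=0.906, apex=1.026, x_land=187.734, impact vy=-4.530
  bounce: vy ← 0.7·4.530 = 3.171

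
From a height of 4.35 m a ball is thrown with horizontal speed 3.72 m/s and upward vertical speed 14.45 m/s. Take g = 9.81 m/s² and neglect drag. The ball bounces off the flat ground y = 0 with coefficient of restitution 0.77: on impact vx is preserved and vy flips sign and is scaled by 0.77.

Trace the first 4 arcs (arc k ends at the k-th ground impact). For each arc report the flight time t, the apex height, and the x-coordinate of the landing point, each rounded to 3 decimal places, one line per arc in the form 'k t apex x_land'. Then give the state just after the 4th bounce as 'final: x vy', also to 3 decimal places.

Arc 1: start y=4.350, vy=14.450 → t=3.221, apex=14.992, x_land=11.983, impact vy=-17.151
  bounce: vy ← 0.77·17.151 = 13.206
Arc 2: start y=0.000, vy=13.206 → t=2.692, apex=8.889, x_land=21.999, impact vy=-13.206
  bounce: vy ← 0.77·13.206 = 10.169
Arc 3: start y=0.000, vy=10.169 → t=2.073, apex=5.270, x_land=29.711, impact vy=-10.169
  bounce: vy ← 0.77·10.169 = 7.830
Arc 4: start y=0.000, vy=7.830 → t=1.596, apex=3.125, x_land=35.649, impact vy=-7.830
  bounce: vy ← 0.77·7.830 = 6.029

1 3.221 14.992 11.983
2 2.692 8.889 21.999
3 2.073 5.270 29.711
4 1.596 3.125 35.649
final: 35.649 6.029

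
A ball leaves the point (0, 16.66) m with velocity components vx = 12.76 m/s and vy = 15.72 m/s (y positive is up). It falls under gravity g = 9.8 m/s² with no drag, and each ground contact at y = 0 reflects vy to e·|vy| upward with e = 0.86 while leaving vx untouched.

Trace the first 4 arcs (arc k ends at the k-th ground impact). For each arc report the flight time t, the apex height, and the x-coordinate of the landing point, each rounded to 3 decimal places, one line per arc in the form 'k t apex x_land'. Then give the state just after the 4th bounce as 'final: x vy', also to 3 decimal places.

1 4.048 29.268 51.653
2 4.204 21.647 105.292
3 3.615 16.010 151.421
4 3.109 11.841 191.093
final: 191.093 13.101

Arc 1: start y=16.660, vy=15.720 → t=4.048, apex=29.268, x_land=51.653, impact vy=-23.951
  bounce: vy ← 0.86·23.951 = 20.598
Arc 2: start y=0.000, vy=20.598 → t=4.204, apex=21.647, x_land=105.292, impact vy=-20.598
  bounce: vy ← 0.86·20.598 = 17.714
Arc 3: start y=0.000, vy=17.714 → t=3.615, apex=16.010, x_land=151.421, impact vy=-17.714
  bounce: vy ← 0.86·17.714 = 15.234
Arc 4: start y=0.000, vy=15.234 → t=3.109, apex=11.841, x_land=191.093, impact vy=-15.234
  bounce: vy ← 0.86·15.234 = 13.101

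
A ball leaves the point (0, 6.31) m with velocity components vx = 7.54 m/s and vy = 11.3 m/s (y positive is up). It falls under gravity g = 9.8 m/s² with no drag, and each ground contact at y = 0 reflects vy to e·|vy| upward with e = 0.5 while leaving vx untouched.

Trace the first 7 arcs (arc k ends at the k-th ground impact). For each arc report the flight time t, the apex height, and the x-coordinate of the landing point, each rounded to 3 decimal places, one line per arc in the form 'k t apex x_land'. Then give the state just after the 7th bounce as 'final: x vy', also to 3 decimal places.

Arc 1: start y=6.310, vy=11.300 → t=2.771, apex=12.825, x_land=20.892, impact vy=-15.855
  bounce: vy ← 0.5·15.855 = 7.927
Arc 2: start y=0.000, vy=7.927 → t=1.618, apex=3.206, x_land=33.091, impact vy=-7.927
  bounce: vy ← 0.5·7.927 = 3.964
Arc 3: start y=0.000, vy=3.964 → t=0.809, apex=0.802, x_land=39.190, impact vy=-3.964
  bounce: vy ← 0.5·3.964 = 1.982
Arc 4: start y=0.000, vy=1.982 → t=0.404, apex=0.200, x_land=42.239, impact vy=-1.982
  bounce: vy ← 0.5·1.982 = 0.991
Arc 5: start y=0.000, vy=0.991 → t=0.202, apex=0.050, x_land=43.764, impact vy=-0.991
  bounce: vy ← 0.5·0.991 = 0.495
Arc 6: start y=0.000, vy=0.495 → t=0.101, apex=0.013, x_land=44.527, impact vy=-0.495
  bounce: vy ← 0.5·0.495 = 0.248
Arc 7: start y=0.000, vy=0.248 → t=0.051, apex=0.003, x_land=44.908, impact vy=-0.248
  bounce: vy ← 0.5·0.248 = 0.124

1 2.771 12.825 20.892
2 1.618 3.206 33.091
3 0.809 0.802 39.190
4 0.404 0.200 42.239
5 0.202 0.050 43.764
6 0.101 0.013 44.527
7 0.051 0.003 44.908
final: 44.908 0.124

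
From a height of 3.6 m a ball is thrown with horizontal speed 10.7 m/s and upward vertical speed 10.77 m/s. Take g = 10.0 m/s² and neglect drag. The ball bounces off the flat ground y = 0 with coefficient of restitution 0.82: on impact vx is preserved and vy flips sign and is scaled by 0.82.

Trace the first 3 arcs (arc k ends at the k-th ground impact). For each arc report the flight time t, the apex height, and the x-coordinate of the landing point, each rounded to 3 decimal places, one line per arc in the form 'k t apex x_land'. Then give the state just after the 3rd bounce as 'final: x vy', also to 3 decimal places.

1 2.448 9.400 26.195
2 2.249 6.320 50.255
3 1.844 4.250 69.984
final: 69.984 7.560

Arc 1: start y=3.600, vy=10.770 → t=2.448, apex=9.400, x_land=26.195, impact vy=-13.711
  bounce: vy ← 0.82·13.711 = 11.243
Arc 2: start y=0.000, vy=11.243 → t=2.249, apex=6.320, x_land=50.255, impact vy=-11.243
  bounce: vy ← 0.82·11.243 = 9.219
Arc 3: start y=0.000, vy=9.219 → t=1.844, apex=4.250, x_land=69.984, impact vy=-9.219
  bounce: vy ← 0.82·9.219 = 7.560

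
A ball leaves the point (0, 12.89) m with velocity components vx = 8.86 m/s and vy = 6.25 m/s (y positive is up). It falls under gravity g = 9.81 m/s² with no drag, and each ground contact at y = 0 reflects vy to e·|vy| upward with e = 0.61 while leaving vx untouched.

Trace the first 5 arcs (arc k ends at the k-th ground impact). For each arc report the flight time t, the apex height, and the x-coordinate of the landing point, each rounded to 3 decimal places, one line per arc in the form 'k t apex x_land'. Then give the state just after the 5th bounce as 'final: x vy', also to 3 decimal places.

Arc 1: start y=12.890, vy=6.250 → t=2.379, apex=14.881, x_land=21.077, impact vy=-17.087
  bounce: vy ← 0.61·17.087 = 10.423
Arc 2: start y=0.000, vy=10.423 → t=2.125, apex=5.537, x_land=39.904, impact vy=-10.423
  bounce: vy ← 0.61·10.423 = 6.358
Arc 3: start y=0.000, vy=6.358 → t=1.296, apex=2.060, x_land=51.389, impact vy=-6.358
  bounce: vy ← 0.61·6.358 = 3.878
Arc 4: start y=0.000, vy=3.878 → t=0.791, apex=0.767, x_land=58.395, impact vy=-3.878
  bounce: vy ← 0.61·3.878 = 2.366
Arc 5: start y=0.000, vy=2.366 → t=0.482, apex=0.285, x_land=62.668, impact vy=-2.366
  bounce: vy ← 0.61·2.366 = 1.443

1 2.379 14.881 21.077
2 2.125 5.537 39.904
3 1.296 2.060 51.389
4 0.791 0.767 58.395
5 0.482 0.285 62.668
final: 62.668 1.443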